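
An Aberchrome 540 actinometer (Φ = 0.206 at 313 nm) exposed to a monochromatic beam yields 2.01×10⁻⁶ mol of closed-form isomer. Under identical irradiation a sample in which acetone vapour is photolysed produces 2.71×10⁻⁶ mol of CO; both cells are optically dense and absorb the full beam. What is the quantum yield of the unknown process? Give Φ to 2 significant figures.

Φ = 0.28

Photons absorbed by the actinometer: 2.01×10⁻⁶ / 0.206 = 9.757×10⁻⁶ mol.
Φ(unknown) = 2.71×10⁻⁶ / 9.757×10⁻⁶ = 0.28.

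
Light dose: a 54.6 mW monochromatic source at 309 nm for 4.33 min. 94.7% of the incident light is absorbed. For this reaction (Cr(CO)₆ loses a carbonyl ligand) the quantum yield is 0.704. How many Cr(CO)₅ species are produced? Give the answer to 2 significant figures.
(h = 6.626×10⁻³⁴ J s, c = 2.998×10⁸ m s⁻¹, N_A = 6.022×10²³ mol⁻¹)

Photon energy at 309 nm: hc/λ = (6.626×10⁻³⁴)(2.998×10⁸)/(309×10⁻⁹) = 6.429×10⁻¹⁹ J.
Energy delivered: (54.6 mW)(259.8 s) = 14.19 J.
Photons incident: 14.19 / 6.429×10⁻¹⁹ = 2.207×10¹⁹, i.e. 2.207×10¹⁹/6.022×10²³ = 3.665×10⁻⁵ mol.
Photons absorbed: 0.947 × 3.665×10⁻⁵ = 3.471×10⁻⁵ mol.
Product: Φ × n_abs = 0.704 × 3.471×10⁻⁵ = 2.444×10⁻⁵ mol.
As a count: 2.444×10⁻⁵ × 6.022×10²³ = 1.5×10¹⁹.

1.5×10¹⁹ species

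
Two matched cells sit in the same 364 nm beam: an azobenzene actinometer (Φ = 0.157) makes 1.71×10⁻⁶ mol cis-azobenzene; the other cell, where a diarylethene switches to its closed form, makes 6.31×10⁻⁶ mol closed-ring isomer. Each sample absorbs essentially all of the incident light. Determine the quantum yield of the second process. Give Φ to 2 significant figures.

Φ = 0.58

Photons absorbed by the actinometer: 1.71×10⁻⁶ / 0.157 = 1.089×10⁻⁵ mol.
Φ(unknown) = 6.31×10⁻⁶ / 1.089×10⁻⁵ = 0.58.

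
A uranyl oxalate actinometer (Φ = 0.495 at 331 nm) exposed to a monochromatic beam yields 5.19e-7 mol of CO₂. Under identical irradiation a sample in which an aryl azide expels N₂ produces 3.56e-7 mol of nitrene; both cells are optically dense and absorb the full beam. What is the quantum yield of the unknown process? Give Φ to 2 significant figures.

Photons absorbed by the actinometer: 5.19e-7 / 0.495 = 1.048e-6 mol.
Φ(unknown) = 3.56e-7 / 1.048e-6 = 0.34.

Φ = 0.34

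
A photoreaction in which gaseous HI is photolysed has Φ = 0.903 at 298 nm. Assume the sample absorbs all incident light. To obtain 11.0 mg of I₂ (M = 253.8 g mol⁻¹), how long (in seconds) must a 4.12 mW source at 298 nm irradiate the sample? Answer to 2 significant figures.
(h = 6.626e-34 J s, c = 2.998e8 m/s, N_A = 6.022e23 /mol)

Product: 11.0 mg / 253.8 g mol⁻¹ = 4.334e-5 mol.
Photons that must be absorbed: 4.334e-5 / 0.903 = 4.800e-5 mol.
Photon energy: hc/λ = 6.666e-19 J; per mole, 4.014e5 J mol⁻¹.
Energy required: 4.800e-5 × 4.014e5 = 19.27 J.
Time: 19.27 J / 0.00412 W = 4700 s.

t ≈ 4700 s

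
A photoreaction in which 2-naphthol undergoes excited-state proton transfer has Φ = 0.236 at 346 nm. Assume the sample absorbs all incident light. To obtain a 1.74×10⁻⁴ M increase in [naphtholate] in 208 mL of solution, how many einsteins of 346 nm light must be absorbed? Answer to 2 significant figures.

1.5×10⁻⁴ einstein

Product: (1.74×10⁻⁴ M)(0.208 L) = 3.619×10⁻⁵ mol.
Photons that must be absorbed: 3.619×10⁻⁵ / 0.236 = 1.533×10⁻⁴ mol.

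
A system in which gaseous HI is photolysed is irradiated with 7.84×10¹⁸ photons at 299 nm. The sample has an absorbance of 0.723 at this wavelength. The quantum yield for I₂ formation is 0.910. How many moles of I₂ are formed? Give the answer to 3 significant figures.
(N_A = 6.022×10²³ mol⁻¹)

Moles of photons: 7.84×10¹⁸ / 6.022×10²³ = 1.302×10⁻⁵ mol.
Fraction absorbed: 1 − 10^(−0.723) = 0.8108.
Photons absorbed: 0.8108 × 1.302×10⁻⁵ = 1.056×10⁻⁵ mol.
Product: Φ × n_abs = 0.910 × 1.056×10⁻⁵ = 9.610×10⁻⁶ mol.

9.61×10⁻⁶ mol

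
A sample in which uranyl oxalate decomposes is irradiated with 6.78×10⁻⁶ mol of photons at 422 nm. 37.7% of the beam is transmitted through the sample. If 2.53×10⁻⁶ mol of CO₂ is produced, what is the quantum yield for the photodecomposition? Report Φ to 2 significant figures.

Fraction absorbed: 1 − 37.7/100 = 0.6230.
Photons absorbed: 0.6230 × 6.78×10⁻⁶ = 4.224×10⁻⁶ mol.
Φ = 2.53×10⁻⁶ mol / 4.224×10⁻⁶ mol photons = 0.60.

Φ = 0.60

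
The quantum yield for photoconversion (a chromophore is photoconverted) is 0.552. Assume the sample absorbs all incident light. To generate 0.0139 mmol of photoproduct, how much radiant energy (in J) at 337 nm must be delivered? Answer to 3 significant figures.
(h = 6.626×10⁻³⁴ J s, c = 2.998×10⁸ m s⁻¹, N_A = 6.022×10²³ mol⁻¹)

8.94 J

Product: 0.0139 mmol = 1.39×10⁻⁵ mol.
Photons that must be absorbed: 1.39×10⁻⁵ / 0.552 = 2.518×10⁻⁵ mol.
Photon energy: hc/λ = 5.895×10⁻¹⁹ J; per mole, 3.550×10⁵ J mol⁻¹.
Energy required: 2.518×10⁻⁵ × 3.550×10⁵ = 8.94 J.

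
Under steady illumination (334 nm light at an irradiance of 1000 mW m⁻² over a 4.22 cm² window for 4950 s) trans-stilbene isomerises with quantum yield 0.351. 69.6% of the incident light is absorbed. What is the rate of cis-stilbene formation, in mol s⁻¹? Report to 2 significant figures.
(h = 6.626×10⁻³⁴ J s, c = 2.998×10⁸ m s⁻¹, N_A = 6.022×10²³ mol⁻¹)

Photon energy at 334 nm: hc/λ = (6.626×10⁻³⁴)(2.998×10⁸)/(334×10⁻⁹) = 5.948×10⁻¹⁹ J.
Energy delivered: (1000 mW m⁻²)(4.22×10⁻⁴ m²)(4950 s) = 2.089 J.
Photons incident: 2.089 / 5.948×10⁻¹⁹ = 3.512×10¹⁸, i.e. 3.512×10¹⁸/6.022×10²³ = 5.832×10⁻⁶ mol.
Photons absorbed: 0.696 × 5.832×10⁻⁶ = 4.059×10⁻⁶ mol.
Product formed: 0.351 × 4.059×10⁻⁶ = 1.425×10⁻⁶ mol.
Rate: 1.425×10⁻⁶ / 4950 s = 2.9×10⁻¹⁰ mol s⁻¹.

2.9×10⁻¹⁰ mol s⁻¹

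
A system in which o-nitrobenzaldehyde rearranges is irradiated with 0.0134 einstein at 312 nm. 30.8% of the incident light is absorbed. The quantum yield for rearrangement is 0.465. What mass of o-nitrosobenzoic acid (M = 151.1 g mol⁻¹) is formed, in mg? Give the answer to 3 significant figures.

Photons absorbed: 0.308 × 0.0134 = 0.004127 mol.
Product: Φ × n_abs = 0.465 × 0.004127 = 0.001919 mol.
Mass: 0.001919 × 151.1 = 0.2900 g = 290 mg.

290 mg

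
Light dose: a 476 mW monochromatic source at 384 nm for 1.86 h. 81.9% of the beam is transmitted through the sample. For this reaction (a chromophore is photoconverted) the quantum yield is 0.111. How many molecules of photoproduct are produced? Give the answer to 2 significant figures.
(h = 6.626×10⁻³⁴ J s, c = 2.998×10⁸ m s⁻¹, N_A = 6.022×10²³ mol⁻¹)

Photon energy at 384 nm: hc/λ = (6.626×10⁻³⁴)(2.998×10⁸)/(384×10⁻⁹) = 5.173×10⁻¹⁹ J.
Energy delivered: (476 mW)(6696 s) = 3187 J.
Photons incident: 3187 / 5.173×10⁻¹⁹ = 6.161×10²¹, i.e. 6.161×10²¹/6.022×10²³ = 0.01023 mol.
Fraction absorbed: 1 − 81.9/100 = 0.1810.
Photons absorbed: 0.1810 × 0.01023 = 0.001852 mol.
Product: Φ × n_abs = 0.111 × 0.001852 = 2.056×10⁻⁴ mol.
As a count: 2.056×10⁻⁴ × 6.022×10²³ = 1.2×10²⁰.

1.2×10²⁰ molecules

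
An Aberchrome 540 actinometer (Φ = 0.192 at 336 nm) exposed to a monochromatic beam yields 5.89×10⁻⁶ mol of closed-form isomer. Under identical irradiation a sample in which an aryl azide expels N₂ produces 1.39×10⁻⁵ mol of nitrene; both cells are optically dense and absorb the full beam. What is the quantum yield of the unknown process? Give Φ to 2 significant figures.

Photons absorbed by the actinometer: 5.89×10⁻⁶ / 0.192 = 3.068×10⁻⁵ mol.
Φ(unknown) = 1.39×10⁻⁵ / 3.068×10⁻⁵ = 0.45.

Φ = 0.45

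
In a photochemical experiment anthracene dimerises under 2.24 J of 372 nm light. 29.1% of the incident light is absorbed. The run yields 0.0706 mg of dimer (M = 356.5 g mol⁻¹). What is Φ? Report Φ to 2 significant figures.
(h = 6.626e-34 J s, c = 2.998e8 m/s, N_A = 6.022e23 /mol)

Product: 0.0706 mg / 356.5 g mol⁻¹ = 1.980e-7 mol.
Photon energy at 372 nm: hc/λ = (6.626e-34)(2.998e8)/(372e-9) = 5.340e-19 J.
Photons incident: 2.24 / 5.340e-19 = 4.195e18, i.e. 4.195e18/6.022e23 = 6.966e-6 mol.
Photons absorbed: 0.291 × 6.966e-6 = 2.027e-6 mol.
Φ = 1.980e-7 mol / 2.027e-6 mol photons = 0.098.

Φ = 0.098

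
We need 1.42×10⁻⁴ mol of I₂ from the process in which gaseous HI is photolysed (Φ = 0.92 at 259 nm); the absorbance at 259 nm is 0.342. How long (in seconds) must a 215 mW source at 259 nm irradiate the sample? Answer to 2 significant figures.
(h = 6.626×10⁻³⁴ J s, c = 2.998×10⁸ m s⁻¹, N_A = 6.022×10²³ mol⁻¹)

t ≈ 610 s

Photons that must be absorbed: 1.42×10⁻⁴ / 0.92 = 1.543×10⁻⁴ mol.
Fraction absorbed: 1 − 10^(−0.342) = 0.5450.
Incident photons needed: 1.543×10⁻⁴ / 0.5450 = 2.831×10⁻⁴ mol.
Photon energy: hc/λ = 7.670×10⁻¹⁹ J; per mole, 4.619×10⁵ J mol⁻¹.
Energy required: 2.831×10⁻⁴ × 4.619×10⁵ = 130.8 J.
Time: 130.8 J / 0.215 W = 610 s.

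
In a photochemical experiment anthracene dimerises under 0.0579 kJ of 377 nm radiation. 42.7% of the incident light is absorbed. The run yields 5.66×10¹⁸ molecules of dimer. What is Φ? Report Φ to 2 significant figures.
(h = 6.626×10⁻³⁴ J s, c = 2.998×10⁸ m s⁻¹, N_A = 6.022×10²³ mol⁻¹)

Φ = 0.12

Product: 5.66×10¹⁸ / 6.022×10²³ = 9.399×10⁻⁶ mol.
Photon energy at 377 nm: hc/λ = (6.626×10⁻³⁴)(2.998×10⁸)/(377×10⁻⁹) = 5.269×10⁻¹⁹ J.
Incident energy: 0.0579 kJ = 57.9 J.
Photons incident: 57.9 / 5.269×10⁻¹⁹ = 1.099×10²⁰, i.e. 1.099×10²⁰/6.022×10²³ = 1.825×10⁻⁴ mol.
Photons absorbed: 0.427 × 1.825×10⁻⁴ = 7.793×10⁻⁵ mol.
Φ = 9.399×10⁻⁶ mol / 7.793×10⁻⁵ mol photons = 0.12.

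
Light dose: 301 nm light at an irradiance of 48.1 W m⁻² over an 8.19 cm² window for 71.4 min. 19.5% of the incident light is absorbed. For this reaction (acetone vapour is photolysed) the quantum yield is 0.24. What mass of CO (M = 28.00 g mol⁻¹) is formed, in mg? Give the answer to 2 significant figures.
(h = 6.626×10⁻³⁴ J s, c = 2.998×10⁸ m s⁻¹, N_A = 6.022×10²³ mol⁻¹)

Photon energy at 301 nm: hc/λ = (6.626×10⁻³⁴)(2.998×10⁸)/(301×10⁻⁹) = 6.600×10⁻¹⁹ J.
Energy delivered: (48.1 W m⁻²)(8.19×10⁻⁴ m²)(4284 s) = 168.8 J.
Photons incident: 168.8 / 6.600×10⁻¹⁹ = 2.558×10²⁰, i.e. 2.558×10²⁰/6.022×10²³ = 4.248×10⁻⁴ mol.
Photons absorbed: 0.195 × 4.248×10⁻⁴ = 8.284×10⁻⁵ mol.
Product: Φ × n_abs = 0.24 × 8.284×10⁻⁵ = 1.988×10⁻⁵ mol.
Mass: 1.988×10⁻⁵ × 28.00 = 5.566×10⁻⁴ g = 0.56 mg.

0.56 mg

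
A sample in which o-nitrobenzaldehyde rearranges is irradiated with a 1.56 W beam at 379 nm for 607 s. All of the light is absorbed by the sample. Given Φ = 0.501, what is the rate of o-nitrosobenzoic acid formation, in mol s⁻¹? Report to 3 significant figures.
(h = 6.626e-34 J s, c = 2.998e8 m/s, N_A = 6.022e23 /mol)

2.48e-6 mol s⁻¹

Photon energy at 379 nm: hc/λ = (6.626e-34)(2.998e8)/(379e-9) = 5.241e-19 J.
Energy delivered: (1.56 W)(607 s) = 946.9 J.
Photons incident: 946.9 / 5.241e-19 = 1.807e21, i.e. 1.807e21/6.022e23 = 0.003001 mol.
Product formed: 0.501 × 0.003001 = 0.001504 mol.
Rate: 0.001504 / 607 s = 2.48e-6 mol s⁻¹.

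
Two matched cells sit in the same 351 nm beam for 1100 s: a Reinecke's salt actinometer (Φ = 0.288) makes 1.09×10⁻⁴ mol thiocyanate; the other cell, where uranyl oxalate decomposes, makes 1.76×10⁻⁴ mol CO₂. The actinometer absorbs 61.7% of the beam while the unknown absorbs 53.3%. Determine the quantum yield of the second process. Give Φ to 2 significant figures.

Photons absorbed by the actinometer: 1.09×10⁻⁴ / 0.288 = 3.785×10⁻⁴ mol.
Incident flux: 3.785×10⁻⁴ / 0.617 = 6.135×10⁻⁴ einstein.
Absorbed by unknown: 0.533 × 6.135×10⁻⁴ = 3.270×10⁻⁴ mol.
Φ(unknown) = 1.76×10⁻⁴ / 3.270×10⁻⁴ = 0.54.

Φ = 0.54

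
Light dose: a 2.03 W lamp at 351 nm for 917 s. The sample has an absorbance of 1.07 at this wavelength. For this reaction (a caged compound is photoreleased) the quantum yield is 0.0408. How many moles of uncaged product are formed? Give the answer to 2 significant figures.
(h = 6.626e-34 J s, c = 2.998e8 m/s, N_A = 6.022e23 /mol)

Photon energy at 351 nm: hc/λ = (6.626e-34)(2.998e8)/(351e-9) = 5.659e-19 J.
Energy delivered: (2.03 W)(917 s) = 1862 J.
Photons incident: 1862 / 5.659e-19 = 3.290e21, i.e. 3.290e21/6.022e23 = 0.005463 mol.
Fraction absorbed: 1 − 10^(−1.07) = 0.9149.
Photons absorbed: 0.9149 × 0.005463 = 0.004998 mol.
Product: Φ × n_abs = 0.0408 × 0.004998 = 2.039e-4 mol.

2.0e-4 mol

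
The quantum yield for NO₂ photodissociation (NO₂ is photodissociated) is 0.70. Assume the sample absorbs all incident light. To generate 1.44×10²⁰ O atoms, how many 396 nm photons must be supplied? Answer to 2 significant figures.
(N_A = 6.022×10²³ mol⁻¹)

Product: 1.44×10²⁰ / 6.022×10²³ = 2.391×10⁻⁴ mol.
Photons that must be absorbed: 2.391×10⁻⁴ / 0.70 = 3.416×10⁻⁴ mol.
Photon count: 3.416×10⁻⁴ × 6.022×10²³ = 2.1×10²⁰.

2.1×10²⁰ photons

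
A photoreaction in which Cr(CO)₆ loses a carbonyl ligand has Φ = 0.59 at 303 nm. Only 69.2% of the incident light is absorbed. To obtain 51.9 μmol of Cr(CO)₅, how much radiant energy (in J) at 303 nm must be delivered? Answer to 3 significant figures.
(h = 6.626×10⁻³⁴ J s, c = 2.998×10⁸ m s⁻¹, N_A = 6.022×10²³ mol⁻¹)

Product: 51.9 μmol = 5.19×10⁻⁵ mol.
Photons that must be absorbed: 5.19×10⁻⁵ / 0.59 = 8.797×10⁻⁵ mol.
Incident photons needed: 8.797×10⁻⁵ / 0.692 = 1.271×10⁻⁴ mol.
Photon energy: hc/λ = 6.556×10⁻¹⁹ J; per mole, 3.948×10⁵ J mol⁻¹.
Energy required: 1.271×10⁻⁴ × 3.948×10⁵ = 50.2 J.

50.2 J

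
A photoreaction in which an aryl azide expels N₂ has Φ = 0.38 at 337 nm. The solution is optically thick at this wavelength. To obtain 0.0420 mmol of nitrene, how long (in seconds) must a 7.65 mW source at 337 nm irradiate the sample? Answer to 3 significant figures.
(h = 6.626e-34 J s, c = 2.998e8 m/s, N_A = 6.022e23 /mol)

Product: 0.0420 mmol = 4.20e-5 mol.
Photons that must be absorbed: 4.20e-5 / 0.38 = 1.105e-4 mol.
Photon energy: hc/λ = 5.895e-19 J; per mole, 3.550e5 J mol⁻¹.
Energy required: 1.105e-4 × 3.550e5 = 39.23 J.
Time: 39.23 J / 0.00765 W = 5130 s.

t ≈ 5130 s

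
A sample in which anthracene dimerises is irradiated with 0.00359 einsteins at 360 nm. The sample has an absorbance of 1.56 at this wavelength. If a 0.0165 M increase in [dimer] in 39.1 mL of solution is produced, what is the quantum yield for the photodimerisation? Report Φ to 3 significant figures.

Φ = 0.185

Product: (0.0165 M)(0.0391 L) = 6.452e-4 mol.
Fraction absorbed: 1 − 10^(−1.56) = 0.9725.
Photons absorbed: 0.9725 × 0.00359 = 0.003491 mol.
Φ = 6.452e-4 mol / 0.003491 mol photons = 0.185.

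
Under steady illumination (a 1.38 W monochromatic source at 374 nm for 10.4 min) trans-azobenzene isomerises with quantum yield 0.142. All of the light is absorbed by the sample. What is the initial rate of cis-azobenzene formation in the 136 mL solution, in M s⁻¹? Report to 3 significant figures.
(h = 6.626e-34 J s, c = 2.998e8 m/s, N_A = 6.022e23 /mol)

4.50e-6 M s⁻¹

Photon energy at 374 nm: hc/λ = (6.626e-34)(2.998e8)/(374e-9) = 5.311e-19 J.
Energy delivered: (1.38 W)(624 s) = 861.1 J.
Photons incident: 861.1 / 5.311e-19 = 1.621e21, i.e. 1.621e21/6.022e23 = 0.002692 mol.
Product formed: 0.142 × 0.002692 = 3.823e-4 mol.
Rate: 3.823e-4 mol / (624 s × 0.136 L) = 4.50e-6 M s⁻¹.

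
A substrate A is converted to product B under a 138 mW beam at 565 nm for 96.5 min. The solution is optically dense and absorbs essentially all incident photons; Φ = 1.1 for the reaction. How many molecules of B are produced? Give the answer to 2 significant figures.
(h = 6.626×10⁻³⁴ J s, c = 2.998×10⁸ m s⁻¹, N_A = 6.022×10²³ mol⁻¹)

2.5×10²¹ molecules

Photon energy at 565 nm: hc/λ = (6.626×10⁻³⁴)(2.998×10⁸)/(565×10⁻⁹) = 3.516×10⁻¹⁹ J.
Energy delivered: (138 mW)(5790 s) = 799.0 J.
Photons incident: 799.0 / 3.516×10⁻¹⁹ = 2.272×10²¹, i.e. 2.272×10²¹/6.022×10²³ = 0.003773 mol.
Product: Φ × n_abs = 1.1 × 0.003773 = 0.004150 mol.
As a count: 0.004150 × 6.022×10²³ = 2.5×10²¹.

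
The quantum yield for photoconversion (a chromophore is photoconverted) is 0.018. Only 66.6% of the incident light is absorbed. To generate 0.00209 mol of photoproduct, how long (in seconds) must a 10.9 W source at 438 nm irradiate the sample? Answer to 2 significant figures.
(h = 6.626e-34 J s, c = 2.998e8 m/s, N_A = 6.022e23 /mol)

Photons that must be absorbed: 0.00209 / 0.018 = 0.1161 mol.
Incident photons needed: 0.1161 / 0.666 = 0.1743 mol.
Photon energy: hc/λ = 4.535e-19 J; per mole, 2.731e5 J mol⁻¹.
Energy required: 0.1743 × 2.731e5 = 4.760e4 J.
Time: 4.760e4 J / 10.9 W = 4400 s.

t ≈ 4400 s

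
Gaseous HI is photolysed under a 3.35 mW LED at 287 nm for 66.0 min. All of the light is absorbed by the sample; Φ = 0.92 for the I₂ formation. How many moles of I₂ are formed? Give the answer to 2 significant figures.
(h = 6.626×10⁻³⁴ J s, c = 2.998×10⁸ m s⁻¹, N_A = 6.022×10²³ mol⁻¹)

2.9×10⁻⁵ mol

Photon energy at 287 nm: hc/λ = (6.626×10⁻³⁴)(2.998×10⁸)/(287×10⁻⁹) = 6.922×10⁻¹⁹ J.
Energy delivered: (3.35 mW)(3960 s) = 13.27 J.
Photons incident: 13.27 / 6.922×10⁻¹⁹ = 1.917×10¹⁹, i.e. 1.917×10¹⁹/6.022×10²³ = 3.183×10⁻⁵ mol.
Product: Φ × n_abs = 0.92 × 3.183×10⁻⁵ = 2.928×10⁻⁵ mol.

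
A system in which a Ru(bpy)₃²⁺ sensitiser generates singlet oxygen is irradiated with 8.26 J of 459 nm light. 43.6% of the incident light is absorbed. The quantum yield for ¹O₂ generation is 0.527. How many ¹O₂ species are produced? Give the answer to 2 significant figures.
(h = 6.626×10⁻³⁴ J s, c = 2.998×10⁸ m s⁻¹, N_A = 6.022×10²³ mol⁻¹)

Photon energy at 459 nm: hc/λ = (6.626×10⁻³⁴)(2.998×10⁸)/(459×10⁻⁹) = 4.328×10⁻¹⁹ J.
Photons incident: 8.26 / 4.328×10⁻¹⁹ = 1.909×10¹⁹, i.e. 1.909×10¹⁹/6.022×10²³ = 3.170×10⁻⁵ mol.
Photons absorbed: 0.436 × 3.170×10⁻⁵ = 1.382×10⁻⁵ mol.
Product: Φ × n_abs = 0.527 × 1.382×10⁻⁵ = 7.283×10⁻⁶ mol.
As a count: 7.283×10⁻⁶ × 6.022×10²³ = 4.4×10¹⁸.

4.4×10¹⁸ species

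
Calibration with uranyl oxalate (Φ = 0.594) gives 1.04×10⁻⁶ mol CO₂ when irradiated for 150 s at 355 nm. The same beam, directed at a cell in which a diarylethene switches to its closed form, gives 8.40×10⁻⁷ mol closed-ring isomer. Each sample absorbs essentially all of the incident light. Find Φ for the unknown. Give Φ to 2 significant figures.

Φ = 0.48

Photons absorbed by the actinometer: 1.04×10⁻⁶ / 0.594 = 1.751×10⁻⁶ mol.
Φ(unknown) = 8.40×10⁻⁷ / 1.751×10⁻⁶ = 0.48.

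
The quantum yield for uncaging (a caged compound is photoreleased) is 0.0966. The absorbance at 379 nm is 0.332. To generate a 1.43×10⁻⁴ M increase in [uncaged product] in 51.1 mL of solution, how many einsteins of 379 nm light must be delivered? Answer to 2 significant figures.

1.4×10⁻⁴ einstein

Product: (1.43×10⁻⁴ M)(0.0511 L) = 7.307×10⁻⁶ mol.
Photons that must be absorbed: 7.307×10⁻⁶ / 0.0966 = 7.564×10⁻⁵ mol.
Fraction absorbed: 1 − 10^(−0.332) = 0.5344.
Incident photons needed: 7.564×10⁻⁵ / 0.5344 = 1.415×10⁻⁴ mol.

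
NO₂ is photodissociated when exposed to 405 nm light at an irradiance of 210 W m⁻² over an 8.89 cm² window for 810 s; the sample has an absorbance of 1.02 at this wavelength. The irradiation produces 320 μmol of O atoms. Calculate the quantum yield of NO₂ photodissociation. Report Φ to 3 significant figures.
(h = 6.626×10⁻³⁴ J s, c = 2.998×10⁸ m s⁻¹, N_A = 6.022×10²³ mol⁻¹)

Product: 320 μmol = 3.20×10⁻⁴ mol.
Photon energy at 405 nm: hc/λ = (6.626×10⁻³⁴)(2.998×10⁸)/(405×10⁻⁹) = 4.905×10⁻¹⁹ J.
Energy delivered: (210 W m⁻²)(8.89×10⁻⁴ m²)(810 s) = 151.2 J.
Photons incident: 151.2 / 4.905×10⁻¹⁹ = 3.083×10²⁰, i.e. 3.083×10²⁰/6.022×10²³ = 5.120×10⁻⁴ mol.
Fraction absorbed: 1 − 10^(−1.02) = 0.9045.
Photons absorbed: 0.9045 × 5.120×10⁻⁴ = 4.631×10⁻⁴ mol.
Φ = 3.20×10⁻⁴ mol / 4.631×10⁻⁴ mol photons = 0.691.

Φ = 0.691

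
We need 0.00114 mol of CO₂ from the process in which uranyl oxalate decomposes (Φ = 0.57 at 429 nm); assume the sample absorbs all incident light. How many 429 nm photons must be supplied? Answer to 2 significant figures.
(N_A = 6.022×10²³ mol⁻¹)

Photons that must be absorbed: 0.00114 / 0.57 = 0.002000 mol.
Photon count: 0.002000 × 6.022×10²³ = 1.2×10²¹.

1.2×10²¹ photons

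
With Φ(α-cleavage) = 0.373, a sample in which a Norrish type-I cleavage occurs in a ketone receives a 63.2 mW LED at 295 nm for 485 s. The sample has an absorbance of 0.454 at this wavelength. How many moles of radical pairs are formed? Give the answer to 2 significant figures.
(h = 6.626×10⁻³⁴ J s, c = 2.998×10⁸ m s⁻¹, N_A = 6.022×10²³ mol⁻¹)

1.8×10⁻⁵ mol

Photon energy at 295 nm: hc/λ = (6.626×10⁻³⁴)(2.998×10⁸)/(295×10⁻⁹) = 6.734×10⁻¹⁹ J.
Energy delivered: (63.2 mW)(485 s) = 30.65 J.
Photons incident: 30.65 / 6.734×10⁻¹⁹ = 4.552×10¹⁹, i.e. 4.552×10¹⁹/6.022×10²³ = 7.559×10⁻⁵ mol.
Fraction absorbed: 1 − 10^(−0.454) = 0.6484.
Photons absorbed: 0.6484 × 7.559×10⁻⁵ = 4.901×10⁻⁵ mol.
Product: Φ × n_abs = 0.373 × 4.901×10⁻⁵ = 1.828×10⁻⁵ mol.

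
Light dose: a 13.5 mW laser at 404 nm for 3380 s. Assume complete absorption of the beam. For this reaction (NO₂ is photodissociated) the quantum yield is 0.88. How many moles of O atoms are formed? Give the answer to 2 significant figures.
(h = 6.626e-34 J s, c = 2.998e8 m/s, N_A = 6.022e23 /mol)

Photon energy at 404 nm: hc/λ = (6.626e-34)(2.998e8)/(404e-9) = 4.917e-19 J.
Energy delivered: (13.5 mW)(3380 s) = 45.63 J.
Photons incident: 45.63 / 4.917e-19 = 9.280e19, i.e. 9.280e19/6.022e23 = 1.541e-4 mol.
Product: Φ × n_abs = 0.88 × 1.541e-4 = 1.356e-4 mol.

1.4e-4 mol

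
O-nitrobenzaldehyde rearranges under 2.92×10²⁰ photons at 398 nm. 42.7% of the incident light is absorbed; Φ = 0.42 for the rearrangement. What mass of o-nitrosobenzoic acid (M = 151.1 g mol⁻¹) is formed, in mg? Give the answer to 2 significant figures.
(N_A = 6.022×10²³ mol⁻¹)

Moles of photons: 2.92×10²⁰ / 6.022×10²³ = 4.849×10⁻⁴ mol.
Photons absorbed: 0.427 × 4.849×10⁻⁴ = 2.071×10⁻⁴ mol.
Product: Φ × n_abs = 0.42 × 2.071×10⁻⁴ = 8.698×10⁻⁵ mol.
Mass: 8.698×10⁻⁵ × 151.1 = 0.01314 g = 13 mg.

13 mg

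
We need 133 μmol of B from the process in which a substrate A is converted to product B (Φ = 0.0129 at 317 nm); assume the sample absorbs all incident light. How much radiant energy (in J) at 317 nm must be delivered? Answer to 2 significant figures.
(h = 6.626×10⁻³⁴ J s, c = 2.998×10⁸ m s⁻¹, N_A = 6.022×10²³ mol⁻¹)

3900 J

Product: 133 μmol = 1.33×10⁻⁴ mol.
Photons that must be absorbed: 1.33×10⁻⁴ / 0.0129 = 0.01031 mol.
Photon energy: hc/λ = 6.266×10⁻¹⁹ J; per mole, 3.773×10⁵ J mol⁻¹.
Energy required: 0.01031 × 3.773×10⁵ = 3900 J.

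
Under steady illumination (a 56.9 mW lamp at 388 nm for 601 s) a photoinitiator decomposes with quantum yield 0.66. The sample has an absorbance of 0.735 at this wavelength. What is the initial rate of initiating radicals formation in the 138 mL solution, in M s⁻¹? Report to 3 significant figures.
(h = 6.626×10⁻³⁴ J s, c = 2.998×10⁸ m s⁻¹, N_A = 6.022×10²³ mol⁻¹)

7.20×10⁻⁷ M s⁻¹

Photon energy at 388 nm: hc/λ = (6.626×10⁻³⁴)(2.998×10⁸)/(388×10⁻⁹) = 5.120×10⁻¹⁹ J.
Energy delivered: (56.9 mW)(601 s) = 34.20 J.
Photons incident: 34.20 / 5.120×10⁻¹⁹ = 6.680×10¹⁹, i.e. 6.680×10¹⁹/6.022×10²³ = 1.109×10⁻⁴ mol.
Fraction absorbed: 1 − 10^(−0.735) = 0.8159.
Photons absorbed: 0.8159 × 1.109×10⁻⁴ = 9.048×10⁻⁵ mol.
Product formed: 0.66 × 9.048×10⁻⁵ = 5.972×10⁻⁵ mol.
Rate: 5.972×10⁻⁵ mol / (601 s × 0.138 L) = 7.20×10⁻⁷ M s⁻¹.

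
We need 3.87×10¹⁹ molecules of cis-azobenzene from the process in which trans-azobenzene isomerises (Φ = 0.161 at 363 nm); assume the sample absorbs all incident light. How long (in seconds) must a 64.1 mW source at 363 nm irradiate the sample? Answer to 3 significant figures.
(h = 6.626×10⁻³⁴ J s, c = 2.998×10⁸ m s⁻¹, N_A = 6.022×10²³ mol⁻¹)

Product: 3.87×10¹⁹ / 6.022×10²³ = 6.426×10⁻⁵ mol.
Photons that must be absorbed: 6.426×10⁻⁵ / 0.161 = 3.991×10⁻⁴ mol.
Photon energy: hc/λ = 5.472×10⁻¹⁹ J; per mole, 3.295×10⁵ J mol⁻¹.
Energy required: 3.991×10⁻⁴ × 3.295×10⁵ = 131.5 J.
Time: 131.5 J / 0.0641 W = 2050 s.

t ≈ 2050 s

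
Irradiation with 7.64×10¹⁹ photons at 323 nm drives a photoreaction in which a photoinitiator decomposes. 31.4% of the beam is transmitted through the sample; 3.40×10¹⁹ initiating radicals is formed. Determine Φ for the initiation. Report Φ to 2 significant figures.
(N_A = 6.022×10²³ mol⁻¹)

Φ = 0.65

Product: 3.40×10¹⁹ / 6.022×10²³ = 5.646×10⁻⁵ mol.
Moles of photons: 7.64×10¹⁹ / 6.022×10²³ = 1.269×10⁻⁴ mol.
Fraction absorbed: 1 − 31.4/100 = 0.6860.
Photons absorbed: 0.6860 × 1.269×10⁻⁴ = 8.705×10⁻⁵ mol.
Φ = 5.646×10⁻⁵ mol / 8.705×10⁻⁵ mol photons = 0.65.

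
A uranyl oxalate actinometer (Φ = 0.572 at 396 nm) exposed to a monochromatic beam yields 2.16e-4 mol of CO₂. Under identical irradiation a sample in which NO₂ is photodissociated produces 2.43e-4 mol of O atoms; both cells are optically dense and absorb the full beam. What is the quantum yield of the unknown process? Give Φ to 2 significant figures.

Photons absorbed by the actinometer: 2.16e-4 / 0.572 = 3.776e-4 mol.
Φ(unknown) = 2.43e-4 / 3.776e-4 = 0.64.

Φ = 0.64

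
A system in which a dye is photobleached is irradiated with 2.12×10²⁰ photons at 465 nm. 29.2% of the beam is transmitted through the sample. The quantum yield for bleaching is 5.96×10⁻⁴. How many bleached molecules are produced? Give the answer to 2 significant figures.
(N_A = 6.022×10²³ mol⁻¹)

8.9×10¹⁶ bleached molecules

Moles of photons: 2.12×10²⁰ / 6.022×10²³ = 3.520×10⁻⁴ mol.
Fraction absorbed: 1 − 29.2/100 = 0.7080.
Photons absorbed: 0.7080 × 3.520×10⁻⁴ = 2.492×10⁻⁴ mol.
Product: Φ × n_abs = 5.96×10⁻⁴ × 2.492×10⁻⁴ = 1.485×10⁻⁷ mol.
As a count: 1.485×10⁻⁷ × 6.022×10²³ = 8.9×10¹⁶.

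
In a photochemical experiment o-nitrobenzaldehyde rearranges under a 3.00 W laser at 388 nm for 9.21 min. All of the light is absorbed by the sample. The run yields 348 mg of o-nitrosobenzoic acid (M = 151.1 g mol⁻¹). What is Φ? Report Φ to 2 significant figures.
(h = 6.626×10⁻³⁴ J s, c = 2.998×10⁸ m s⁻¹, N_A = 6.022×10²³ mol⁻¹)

Product: 348 mg / 151.1 g mol⁻¹ = 0.002303 mol.
Photon energy at 388 nm: hc/λ = (6.626×10⁻³⁴)(2.998×10⁸)/(388×10⁻⁹) = 5.120×10⁻¹⁹ J.
Energy delivered: (3.00 W)(552.6 s) = 1658 J.
Photons incident: 1658 / 5.120×10⁻¹⁹ = 3.238×10²¹, i.e. 3.238×10²¹/6.022×10²³ = 0.005377 mol.
Φ = 0.002303 mol / 0.005377 mol photons = 0.43.

Φ = 0.43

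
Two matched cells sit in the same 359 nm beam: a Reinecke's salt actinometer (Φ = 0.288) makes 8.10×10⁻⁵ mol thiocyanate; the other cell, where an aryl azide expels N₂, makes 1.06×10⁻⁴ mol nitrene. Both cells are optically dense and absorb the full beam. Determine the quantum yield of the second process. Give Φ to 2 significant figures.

Photons absorbed by the actinometer: 8.10×10⁻⁵ / 0.288 = 2.813×10⁻⁴ mol.
Φ(unknown) = 1.06×10⁻⁴ / 2.813×10⁻⁴ = 0.38.

Φ = 0.38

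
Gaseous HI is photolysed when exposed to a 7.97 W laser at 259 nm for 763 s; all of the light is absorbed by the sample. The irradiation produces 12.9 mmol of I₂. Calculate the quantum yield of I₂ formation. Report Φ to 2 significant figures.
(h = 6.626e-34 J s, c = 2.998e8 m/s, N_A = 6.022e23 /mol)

Φ = 0.98

Product: 12.9 mmol = 0.0129 mol.
Photon energy at 259 nm: hc/λ = (6.626e-34)(2.998e8)/(259e-9) = 7.670e-19 J.
Energy delivered: (7.97 W)(763 s) = 6081 J.
Photons incident: 6081 / 7.670e-19 = 7.928e21, i.e. 7.928e21/6.022e23 = 0.01317 mol.
Φ = 0.0129 mol / 0.01317 mol photons = 0.98.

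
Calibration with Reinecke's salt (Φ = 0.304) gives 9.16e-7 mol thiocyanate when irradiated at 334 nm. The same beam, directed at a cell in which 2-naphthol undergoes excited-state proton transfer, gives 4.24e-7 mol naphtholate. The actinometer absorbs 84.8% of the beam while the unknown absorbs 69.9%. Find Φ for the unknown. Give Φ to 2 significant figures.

Φ = 0.17

Photons absorbed by the actinometer: 9.16e-7 / 0.304 = 3.013e-6 mol.
Incident flux: 3.013e-6 / 0.848 = 3.553e-6 einstein.
Absorbed by unknown: 0.699 × 3.553e-6 = 2.484e-6 mol.
Φ(unknown) = 4.24e-7 / 2.484e-6 = 0.17.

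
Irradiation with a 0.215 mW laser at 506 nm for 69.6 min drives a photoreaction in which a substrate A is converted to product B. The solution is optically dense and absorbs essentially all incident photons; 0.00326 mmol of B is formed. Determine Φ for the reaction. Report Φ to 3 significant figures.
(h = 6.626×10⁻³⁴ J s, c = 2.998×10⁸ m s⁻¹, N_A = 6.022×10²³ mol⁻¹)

Φ = 0.858

Product: 0.00326 mmol = 3.26×10⁻⁶ mol.
Photon energy at 506 nm: hc/λ = (6.626×10⁻³⁴)(2.998×10⁸)/(506×10⁻⁹) = 3.926×10⁻¹⁹ J.
Energy delivered: (0.215 mW)(4176 s) = 0.8978 J.
Photons incident: 0.8978 / 3.926×10⁻¹⁹ = 2.287×10¹⁸, i.e. 2.287×10¹⁸/6.022×10²³ = 3.798×10⁻⁶ mol.
Φ = 3.26×10⁻⁶ mol / 3.798×10⁻⁶ mol photons = 0.858.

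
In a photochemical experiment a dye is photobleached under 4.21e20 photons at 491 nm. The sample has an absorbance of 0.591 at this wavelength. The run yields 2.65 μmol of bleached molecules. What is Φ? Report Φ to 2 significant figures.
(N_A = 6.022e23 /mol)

Product: 2.65 μmol = 2.65e-6 mol.
Moles of photons: 4.21e20 / 6.022e23 = 6.991e-4 mol.
Fraction absorbed: 1 − 10^(−0.591) = 0.7436.
Photons absorbed: 0.7436 × 6.991e-4 = 5.199e-4 mol.
Φ = 2.65e-6 mol / 5.199e-4 mol photons = 0.0051.

Φ = 0.0051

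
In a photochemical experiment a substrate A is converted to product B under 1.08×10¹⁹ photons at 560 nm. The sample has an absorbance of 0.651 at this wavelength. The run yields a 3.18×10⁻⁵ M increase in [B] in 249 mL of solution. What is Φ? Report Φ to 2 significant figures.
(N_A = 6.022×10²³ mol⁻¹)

Φ = 0.57

Product: (3.18×10⁻⁵ M)(0.249 L) = 7.918×10⁻⁶ mol.
Moles of photons: 1.08×10¹⁹ / 6.022×10²³ = 1.793×10⁻⁵ mol.
Fraction absorbed: 1 − 10^(−0.651) = 0.7766.
Photons absorbed: 0.7766 × 1.793×10⁻⁵ = 1.392×10⁻⁵ mol.
Φ = 7.918×10⁻⁶ mol / 1.392×10⁻⁵ mol photons = 0.57.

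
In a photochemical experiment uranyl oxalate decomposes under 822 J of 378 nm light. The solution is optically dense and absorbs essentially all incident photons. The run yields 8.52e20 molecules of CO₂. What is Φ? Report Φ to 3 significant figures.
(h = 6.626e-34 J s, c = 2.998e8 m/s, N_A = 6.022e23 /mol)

Φ = 0.545

Product: 8.52e20 / 6.022e23 = 0.001415 mol.
Photon energy at 378 nm: hc/λ = (6.626e-34)(2.998e8)/(378e-9) = 5.255e-19 J.
Photons incident: 822 / 5.255e-19 = 1.564e21, i.e. 1.564e21/6.022e23 = 0.002597 mol.
Φ = 0.001415 mol / 0.002597 mol photons = 0.545.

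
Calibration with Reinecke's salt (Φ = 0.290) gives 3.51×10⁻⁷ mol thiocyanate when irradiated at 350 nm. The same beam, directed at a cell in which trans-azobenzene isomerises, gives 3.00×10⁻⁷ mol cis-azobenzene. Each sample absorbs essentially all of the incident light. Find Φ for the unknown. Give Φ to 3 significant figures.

Φ = 0.248

Photons absorbed by the actinometer: 3.51×10⁻⁷ / 0.290 = 1.210×10⁻⁶ mol.
Φ(unknown) = 3.00×10⁻⁷ / 1.210×10⁻⁶ = 0.248.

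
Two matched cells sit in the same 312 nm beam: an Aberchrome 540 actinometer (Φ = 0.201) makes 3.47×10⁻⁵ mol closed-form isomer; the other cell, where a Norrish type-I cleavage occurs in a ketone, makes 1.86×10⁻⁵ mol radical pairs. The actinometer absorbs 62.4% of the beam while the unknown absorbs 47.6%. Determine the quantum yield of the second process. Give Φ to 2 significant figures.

Photons absorbed by the actinometer: 3.47×10⁻⁵ / 0.201 = 1.726×10⁻⁴ mol.
Incident flux: 1.726×10⁻⁴ / 0.624 = 2.766×10⁻⁴ einstein.
Absorbed by unknown: 0.476 × 2.766×10⁻⁴ = 1.317×10⁻⁴ mol.
Φ(unknown) = 1.86×10⁻⁵ / 1.317×10⁻⁴ = 0.14.

Φ = 0.14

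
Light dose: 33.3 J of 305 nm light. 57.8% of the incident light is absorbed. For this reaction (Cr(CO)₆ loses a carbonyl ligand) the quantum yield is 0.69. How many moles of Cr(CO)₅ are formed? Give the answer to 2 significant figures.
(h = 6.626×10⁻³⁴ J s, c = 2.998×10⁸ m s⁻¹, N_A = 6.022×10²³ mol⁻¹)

3.4×10⁻⁵ mol

Photon energy at 305 nm: hc/λ = (6.626×10⁻³⁴)(2.998×10⁸)/(305×10⁻⁹) = 6.513×10⁻¹⁹ J.
Photons incident: 33.3 / 6.513×10⁻¹⁹ = 5.113×10¹⁹, i.e. 5.113×10¹⁹/6.022×10²³ = 8.491×10⁻⁵ mol.
Photons absorbed: 0.578 × 8.491×10⁻⁵ = 4.908×10⁻⁵ mol.
Product: Φ × n_abs = 0.69 × 4.908×10⁻⁵ = 3.387×10⁻⁵ mol.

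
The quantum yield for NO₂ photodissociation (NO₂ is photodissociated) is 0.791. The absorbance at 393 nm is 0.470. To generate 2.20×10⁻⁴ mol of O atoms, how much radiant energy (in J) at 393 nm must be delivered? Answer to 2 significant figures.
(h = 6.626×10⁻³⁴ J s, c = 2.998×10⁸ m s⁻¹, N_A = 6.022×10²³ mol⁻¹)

130 J

Photons that must be absorbed: 2.20×10⁻⁴ / 0.791 = 2.781×10⁻⁴ mol.
Fraction absorbed: 1 − 10^(−0.470) = 0.6612.
Incident photons needed: 2.781×10⁻⁴ / 0.6612 = 4.206×10⁻⁴ mol.
Photon energy: hc/λ = 5.055×10⁻¹⁹ J; per mole, 3.044×10⁵ J mol⁻¹.
Energy required: 4.206×10⁻⁴ × 3.044×10⁵ = 130 J.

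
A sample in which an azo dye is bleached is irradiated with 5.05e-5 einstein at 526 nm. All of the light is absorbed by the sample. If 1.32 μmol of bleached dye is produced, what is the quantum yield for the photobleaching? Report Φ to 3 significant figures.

Φ = 0.0261

Product: 1.32 μmol = 1.32e-6 mol.
Φ = 1.32e-6 mol / 5.05e-5 mol photons = 0.0261.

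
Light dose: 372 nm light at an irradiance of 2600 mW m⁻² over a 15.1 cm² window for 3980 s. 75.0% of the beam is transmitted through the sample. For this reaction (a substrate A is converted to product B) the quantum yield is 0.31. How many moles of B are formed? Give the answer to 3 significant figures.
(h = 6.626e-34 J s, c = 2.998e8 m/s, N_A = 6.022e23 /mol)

Photon energy at 372 nm: hc/λ = (6.626e-34)(2.998e8)/(372e-9) = 5.340e-19 J.
Energy delivered: (2600 mW m⁻²)(15.1e-4 m²)(3980 s) = 15.63 J.
Photons incident: 15.63 / 5.340e-19 = 2.927e19, i.e. 2.927e19/6.022e23 = 4.861e-5 mol.
Fraction absorbed: 1 − 75.0/100 = 0.2500.
Photons absorbed: 0.2500 × 4.861e-5 = 1.215e-5 mol.
Product: Φ × n_abs = 0.31 × 1.215e-5 = 3.767e-6 mol.

3.77e-6 mol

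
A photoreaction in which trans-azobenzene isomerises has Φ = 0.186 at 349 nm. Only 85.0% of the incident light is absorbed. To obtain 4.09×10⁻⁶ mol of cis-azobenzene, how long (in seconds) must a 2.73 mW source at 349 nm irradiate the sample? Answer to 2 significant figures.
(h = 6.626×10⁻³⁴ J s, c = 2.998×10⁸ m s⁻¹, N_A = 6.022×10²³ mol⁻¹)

t ≈ 3200 s

Photons that must be absorbed: 4.09×10⁻⁶ / 0.186 = 2.199×10⁻⁵ mol.
Incident photons needed: 2.199×10⁻⁵ / 0.850 = 2.587×10⁻⁵ mol.
Photon energy: hc/λ = 5.692×10⁻¹⁹ J; per mole, 3.428×10⁵ J mol⁻¹.
Energy required: 2.587×10⁻⁵ × 3.428×10⁵ = 8.868 J.
Time: 8.868 J / 0.00273 W = 3200 s.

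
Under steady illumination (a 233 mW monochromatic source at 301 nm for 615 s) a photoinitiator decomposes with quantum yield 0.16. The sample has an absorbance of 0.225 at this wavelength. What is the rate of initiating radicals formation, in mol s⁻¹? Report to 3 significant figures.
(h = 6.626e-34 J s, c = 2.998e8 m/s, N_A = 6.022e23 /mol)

3.79e-8 mol s⁻¹

Photon energy at 301 nm: hc/λ = (6.626e-34)(2.998e8)/(301e-9) = 6.600e-19 J.
Energy delivered: (233 mW)(615 s) = 143.3 J.
Photons incident: 143.3 / 6.600e-19 = 2.171e20, i.e. 2.171e20/6.022e23 = 3.605e-4 mol.
Fraction absorbed: 1 − 10^(−0.225) = 0.4043.
Photons absorbed: 0.4043 × 3.605e-4 = 1.458e-4 mol.
Product formed: 0.16 × 1.458e-4 = 2.333e-5 mol.
Rate: 2.333e-5 / 615 s = 3.79e-8 mol s⁻¹.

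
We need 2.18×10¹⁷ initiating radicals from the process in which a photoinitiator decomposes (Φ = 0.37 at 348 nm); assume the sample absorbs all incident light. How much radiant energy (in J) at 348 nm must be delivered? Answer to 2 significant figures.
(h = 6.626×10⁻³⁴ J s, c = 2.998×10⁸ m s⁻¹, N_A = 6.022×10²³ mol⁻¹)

0.34 J

Product: 2.18×10¹⁷ / 6.022×10²³ = 3.620×10⁻⁷ mol.
Photons that must be absorbed: 3.620×10⁻⁷ / 0.37 = 9.784×10⁻⁷ mol.
Photon energy: hc/λ = 5.708×10⁻¹⁹ J; per mole, 3.437×10⁵ J mol⁻¹.
Energy required: 9.784×10⁻⁷ × 3.437×10⁵ = 0.34 J.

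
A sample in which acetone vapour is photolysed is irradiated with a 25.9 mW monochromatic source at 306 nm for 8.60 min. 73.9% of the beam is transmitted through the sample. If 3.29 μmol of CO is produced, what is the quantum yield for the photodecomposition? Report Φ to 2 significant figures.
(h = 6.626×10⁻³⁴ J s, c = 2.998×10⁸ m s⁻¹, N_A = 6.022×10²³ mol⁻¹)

Φ = 0.37

Product: 3.29 μmol = 3.29×10⁻⁶ mol.
Photon energy at 306 nm: hc/λ = (6.626×10⁻³⁴)(2.998×10⁸)/(306×10⁻⁹) = 6.492×10⁻¹⁹ J.
Energy delivered: (25.9 mW)(516 s) = 13.36 J.
Photons incident: 13.36 / 6.492×10⁻¹⁹ = 2.058×10¹⁹, i.e. 2.058×10¹⁹/6.022×10²³ = 3.417×10⁻⁵ mol.
Fraction absorbed: 1 − 73.9/100 = 0.2610.
Photons absorbed: 0.2610 × 3.417×10⁻⁵ = 8.918×10⁻⁶ mol.
Φ = 3.29×10⁻⁶ mol / 8.918×10⁻⁶ mol photons = 0.37.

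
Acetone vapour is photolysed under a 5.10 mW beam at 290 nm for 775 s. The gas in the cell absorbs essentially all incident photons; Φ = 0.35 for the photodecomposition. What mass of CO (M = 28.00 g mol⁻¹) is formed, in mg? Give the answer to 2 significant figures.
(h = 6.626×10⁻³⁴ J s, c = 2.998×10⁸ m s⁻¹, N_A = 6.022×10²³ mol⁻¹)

0.094 mg

Photon energy at 290 nm: hc/λ = (6.626×10⁻³⁴)(2.998×10⁸)/(290×10⁻⁹) = 6.850×10⁻¹⁹ J.
Energy delivered: (5.10 mW)(775 s) = 3.952 J.
Photons incident: 3.952 / 6.850×10⁻¹⁹ = 5.769×10¹⁸, i.e. 5.769×10¹⁸/6.022×10²³ = 9.580×10⁻⁶ mol.
Product: Φ × n_abs = 0.35 × 9.580×10⁻⁶ = 3.353×10⁻⁶ mol.
Mass: 3.353×10⁻⁶ × 28.00 = 9.388×10⁻⁵ g = 0.094 mg.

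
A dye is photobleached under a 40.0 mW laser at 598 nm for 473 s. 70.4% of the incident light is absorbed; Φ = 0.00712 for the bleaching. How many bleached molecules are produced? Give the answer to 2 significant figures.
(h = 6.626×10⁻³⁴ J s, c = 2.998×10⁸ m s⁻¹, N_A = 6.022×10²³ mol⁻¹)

Photon energy at 598 nm: hc/λ = (6.626×10⁻³⁴)(2.998×10⁸)/(598×10⁻⁹) = 3.322×10⁻¹⁹ J.
Energy delivered: (40.0 mW)(473 s) = 18.92 J.
Photons incident: 18.92 / 3.322×10⁻¹⁹ = 5.695×10¹⁹, i.e. 5.695×10¹⁹/6.022×10²³ = 9.457×10⁻⁵ mol.
Photons absorbed: 0.704 × 9.457×10⁻⁵ = 6.658×10⁻⁵ mol.
Product: Φ × n_abs = 0.00712 × 6.658×10⁻⁵ = 4.740×10⁻⁷ mol.
As a count: 4.740×10⁻⁷ × 6.022×10²³ = 2.9×10¹⁷.

2.9×10¹⁷ bleached molecules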